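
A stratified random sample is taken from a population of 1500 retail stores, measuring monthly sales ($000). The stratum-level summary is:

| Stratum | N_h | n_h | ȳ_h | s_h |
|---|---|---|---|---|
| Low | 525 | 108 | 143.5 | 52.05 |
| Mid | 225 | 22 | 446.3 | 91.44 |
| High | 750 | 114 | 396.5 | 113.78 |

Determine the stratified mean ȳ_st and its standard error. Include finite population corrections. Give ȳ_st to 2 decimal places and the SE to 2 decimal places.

ȳ_st ≈ 315.42, SE ≈ 5.85

ȳ_st = Σ W_h ȳ_h = (525·143.5 + 225·446.3 + 750·396.5)/1500 = 315.42000
V̂(ȳ_st) = Σ W_h² (1 − n_h/N_h) s_h²/n_h, with W_h = N_h/N and N = 1500:
  stratum Low: (525/1500)²·(1 − 108/525)·52.05²/108 = 2.44079
  stratum Mid: (225/1500)²·(1 − 22/225)·91.44²/22 = 7.71518
  stratum High: (750/1500)²·(1 − 114/750)·113.78²/114 = 24.0748
V̂(ȳ_st) = 34.2308
SE(ȳ_st) = √34.2308 = 5.85071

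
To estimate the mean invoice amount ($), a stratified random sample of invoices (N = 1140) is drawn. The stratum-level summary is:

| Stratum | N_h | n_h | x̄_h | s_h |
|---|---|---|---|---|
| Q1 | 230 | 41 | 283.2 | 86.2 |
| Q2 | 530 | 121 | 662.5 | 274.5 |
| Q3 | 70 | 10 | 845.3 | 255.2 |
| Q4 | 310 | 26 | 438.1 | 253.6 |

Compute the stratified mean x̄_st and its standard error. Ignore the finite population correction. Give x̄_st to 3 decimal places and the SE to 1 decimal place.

x̄_st ≈ 536.178, SE ≈ 18.7

x̄_st = Σ W_h x̄_h = (230·283.2 + 530·662.5 + 70·845.3 + 310·438.1)/1140 = 536.17807
V̂(x̄_st) = Σ W_h² s_h²/n_h, with W_h = N_h/N and N = 1140:
  stratum Q1: (230/1140)²·86.2²/41 = 7.37695
  stratum Q2: (530/1140)²·274.5²/121 = 134.599
  stratum Q3: (70/1140)²·255.2²/10 = 24.5554
  stratum Q4: (310/1140)²·253.6²/26 = 182.911
V̂(x̄_st) = 349.442
SE(x̄_st) = √349.442 = 18.6934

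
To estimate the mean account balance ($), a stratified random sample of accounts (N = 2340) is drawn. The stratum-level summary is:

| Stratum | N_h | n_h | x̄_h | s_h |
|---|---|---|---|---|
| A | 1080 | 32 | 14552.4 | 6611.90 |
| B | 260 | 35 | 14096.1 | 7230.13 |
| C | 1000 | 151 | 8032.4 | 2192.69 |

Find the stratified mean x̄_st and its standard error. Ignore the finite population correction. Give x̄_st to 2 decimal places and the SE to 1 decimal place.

x̄_st ≈ 11715.38, SE ≈ 561.5

x̄_st = Σ W_h x̄_h = (1080·14552.4 + 260·14096.1 + 1000·8032.4)/2340 = 11715.37521
V̂(x̄_st) = Σ W_h² s_h²/n_h, with W_h = N_h/N and N = 2340:
  stratum A: (1080/2340)²·6611.90²/32 = 291017
  stratum B: (260/2340)²·7230.13²/35 = 18439.1
  stratum C: (1000/2340)²·2192.69²/151 = 5814.95
V̂(x̄_st) = 315271
SE(x̄_st) = √315271 = 561.49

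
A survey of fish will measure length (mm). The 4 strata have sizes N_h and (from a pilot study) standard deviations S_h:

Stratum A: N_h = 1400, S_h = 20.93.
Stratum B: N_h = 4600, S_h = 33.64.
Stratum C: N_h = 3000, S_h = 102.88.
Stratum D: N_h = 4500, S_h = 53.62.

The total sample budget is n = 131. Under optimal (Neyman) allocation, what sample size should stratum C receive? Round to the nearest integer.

Neyman allocation: n_h = n · N_h S_h / Σ N_i S_i, with n = 131.
  stratum A: N_h·S_h = 1400·20.93 = 29302.00
  stratum B: N_h·S_h = 4600·33.64 = 154744.00
  stratum C: N_h·S_h = 3000·102.88 = 308640.00
  stratum D: N_h·S_h = 4500·53.62 = 241290.00
Σ N_h S_h = 733976.00
n for stratum C = 131·308640.00/733976.00 = 55.086 → 55

55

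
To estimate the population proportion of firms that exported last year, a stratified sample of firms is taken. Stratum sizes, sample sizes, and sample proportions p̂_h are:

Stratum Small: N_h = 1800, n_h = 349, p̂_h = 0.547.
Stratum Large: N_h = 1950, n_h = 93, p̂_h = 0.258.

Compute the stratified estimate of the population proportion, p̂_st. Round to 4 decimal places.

N = 3750; stratum weights W_h = N_h/N.
p̂_st = Σ W_h p̂_h = (1800·0.547 + 1950·0.258)/3750 = 0.39672

p̂_st ≈ 0.3967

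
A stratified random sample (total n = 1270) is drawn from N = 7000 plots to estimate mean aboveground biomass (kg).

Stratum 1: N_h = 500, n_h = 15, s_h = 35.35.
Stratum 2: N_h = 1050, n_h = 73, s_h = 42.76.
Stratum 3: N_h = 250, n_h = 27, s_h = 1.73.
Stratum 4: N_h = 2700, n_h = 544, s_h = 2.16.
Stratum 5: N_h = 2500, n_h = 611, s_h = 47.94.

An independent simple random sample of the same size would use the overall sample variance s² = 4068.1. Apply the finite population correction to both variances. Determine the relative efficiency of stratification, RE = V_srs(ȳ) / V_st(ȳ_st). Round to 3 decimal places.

V̂(ȳ_st) = Σ W_h² (1 − n_h/N_h) s_h²/n_h, with W_h = N_h/N and N = 7000:
  stratum 1: (500/7000)²·(1 − 15/500)·35.35²/15 = 0.41229
  stratum 2: (1050/7000)²·(1 − 73/1050)·42.76²/73 = 0.524373
  stratum 3: (250/7000)²·(1 − 27/250)·1.73²/27 = 0.000126118
  stratum 4: (2700/7000)²·(1 − 544/2700)·2.16²/544 = 0.00101888
  stratum 5: (2500/7000)²·(1 − 611/2500)·47.94²/611 = 0.362519
V_st = 1.30033
V_srs = (1 − 1270/7000)·4068.1/1270 = 2.62207
Relative efficiency = V_srs / V_st = 2.62207/1.30033 = 2.0165

RE ≈ 2.016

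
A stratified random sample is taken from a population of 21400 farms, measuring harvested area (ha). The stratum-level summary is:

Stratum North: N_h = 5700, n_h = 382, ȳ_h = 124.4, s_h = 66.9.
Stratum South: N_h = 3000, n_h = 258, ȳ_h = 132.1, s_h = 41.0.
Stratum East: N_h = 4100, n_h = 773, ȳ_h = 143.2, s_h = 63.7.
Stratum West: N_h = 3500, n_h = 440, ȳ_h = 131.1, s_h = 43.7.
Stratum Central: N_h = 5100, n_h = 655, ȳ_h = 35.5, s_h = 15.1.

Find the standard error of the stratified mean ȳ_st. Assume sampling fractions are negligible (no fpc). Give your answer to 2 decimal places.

SE(ȳ_st) ≈ 1.13

V̂(ȳ_st) = Σ W_h² s_h²/n_h, with W_h = N_h/N and N = 21400:
  stratum North: (5700/21400)²·66.9²/382 = 0.831211
  stratum South: (3000/21400)²·41.0²/258 = 0.128045
  stratum East: (4100/21400)²·63.7²/773 = 0.192681
  stratum West: (3500/21400)²·43.7²/440 = 0.116096
  stratum Central: (5100/21400)²·15.1²/655 = 0.0197709
V̂(ȳ_st) = 1.2878
SE(ȳ_st) = √1.2878 = 1.13481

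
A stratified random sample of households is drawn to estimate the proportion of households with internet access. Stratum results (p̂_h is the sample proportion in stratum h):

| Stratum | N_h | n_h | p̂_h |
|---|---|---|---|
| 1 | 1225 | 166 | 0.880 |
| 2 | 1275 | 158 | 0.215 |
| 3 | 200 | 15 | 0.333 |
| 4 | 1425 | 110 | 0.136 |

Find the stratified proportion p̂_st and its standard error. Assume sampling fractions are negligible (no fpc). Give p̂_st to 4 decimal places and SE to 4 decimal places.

N = 4125; stratum weights W_h = N_h/N.
p̂_st = Σ W_h p̂_h = (1225·0.880 + 1275·0.215 + 200·0.333 + 1425·0.136)/4125 = 0.39092
V̂(p̂_st) = Σ W_h² p̂_h(1−p̂_h)/(n_h−1):
  stratum 1: (1225/4125)²·0.880·0.120/165 = 5.64422e-05
  stratum 2: (1275/4125)²·0.215·0.785/157 = 0.000102702
  stratum 3: (200/4125)²·0.333·0.667/14 = 3.72953e-05
  stratum 4: (1425/4125)²·0.136·0.864/109 = 0.000128649
V̂(p̂_st) = 0.000325089; SE = √V̂ = 0.0180302

p̂_st ≈ 0.3909, SE ≈ 0.0180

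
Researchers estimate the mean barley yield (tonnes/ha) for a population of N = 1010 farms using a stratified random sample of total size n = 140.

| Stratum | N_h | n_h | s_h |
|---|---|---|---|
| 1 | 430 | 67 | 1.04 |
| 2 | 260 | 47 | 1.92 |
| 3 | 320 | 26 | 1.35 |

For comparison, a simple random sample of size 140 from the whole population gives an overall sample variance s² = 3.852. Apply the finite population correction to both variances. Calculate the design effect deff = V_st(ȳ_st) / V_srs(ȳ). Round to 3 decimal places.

deff ≈ 0.557

V̂(ȳ_st) = Σ W_h² (1 − n_h/N_h) s_h²/n_h, with W_h = N_h/N and N = 1010:
  stratum 1: (430/1010)²·(1 − 67/430)·1.04²/67 = 0.00247016
  stratum 2: (260/1010)²·(1 − 47/260)·1.92²/47 = 0.00425809
  stratum 3: (320/1010)²·(1 − 26/320)·1.35²/26 = 0.00646471
V_st = 0.013193
V_srs = (1 − 140/1010)·3.852/140 = 0.0237004
deff = V_st / V_srs = 0.013193/0.0237004 = 0.5567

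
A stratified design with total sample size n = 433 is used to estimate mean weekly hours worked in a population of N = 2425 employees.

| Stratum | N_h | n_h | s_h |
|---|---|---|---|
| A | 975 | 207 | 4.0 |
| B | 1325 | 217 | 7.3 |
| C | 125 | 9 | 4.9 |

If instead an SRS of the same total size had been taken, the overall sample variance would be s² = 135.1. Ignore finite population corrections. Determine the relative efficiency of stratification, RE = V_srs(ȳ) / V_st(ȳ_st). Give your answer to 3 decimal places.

RE ≈ 3.359

V̂(ȳ_st) = Σ W_h² s_h²/n_h, with W_h = N_h/N and N = 2425:
  stratum A: (975/2425)²·4.0²/207 = 0.012495
  stratum B: (1325/2425)²·7.3²/217 = 0.0733152
  stratum C: (125/2425)²·4.9²/9 = 0.00708837
V_st = 0.0928986
V_srs = s²/n = 135.1/433 = 0.312009
Relative efficiency = V_srs / V_st = 0.312009/0.0928986 = 3.3586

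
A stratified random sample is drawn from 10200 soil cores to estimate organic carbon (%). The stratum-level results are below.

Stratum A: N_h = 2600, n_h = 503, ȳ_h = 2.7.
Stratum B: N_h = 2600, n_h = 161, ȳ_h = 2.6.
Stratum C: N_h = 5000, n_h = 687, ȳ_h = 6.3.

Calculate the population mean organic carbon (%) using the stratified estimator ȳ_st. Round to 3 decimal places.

ȳ_st ≈ 4.439

N = Σ N_h = 10200. Stratum weights W_h = N_h/N.
ȳ_st = (2600·2.7 + 2600·2.6 + 5000·6.3) / 10200 = 4.43922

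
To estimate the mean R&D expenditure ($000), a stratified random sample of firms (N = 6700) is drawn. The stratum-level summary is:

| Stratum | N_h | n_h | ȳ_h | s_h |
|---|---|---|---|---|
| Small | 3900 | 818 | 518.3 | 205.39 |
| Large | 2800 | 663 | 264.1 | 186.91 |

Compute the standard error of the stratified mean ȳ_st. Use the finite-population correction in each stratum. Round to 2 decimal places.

SE(ȳ_st) ≈ 4.56

V̂(ȳ_st) = Σ W_h² (1 − n_h/N_h) s_h²/n_h, with W_h = N_h/N and N = 6700:
  stratum Small: (3900/6700)²·(1 − 818/3900)·205.39²/818 = 13.8087
  stratum Large: (2800/6700)²·(1 − 663/2800)·186.91²/663 = 7.02368
V̂(ȳ_st) = 20.8324
SE(ȳ_st) = √20.8324 = 4.56425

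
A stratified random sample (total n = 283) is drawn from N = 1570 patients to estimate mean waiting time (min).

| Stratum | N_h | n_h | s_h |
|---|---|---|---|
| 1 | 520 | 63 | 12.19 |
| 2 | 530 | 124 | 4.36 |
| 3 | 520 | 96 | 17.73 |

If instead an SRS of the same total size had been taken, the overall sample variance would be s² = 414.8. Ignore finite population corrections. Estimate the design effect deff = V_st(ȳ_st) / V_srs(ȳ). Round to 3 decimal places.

V̂(ȳ_st) = Σ W_h² s_h²/n_h, with W_h = N_h/N and N = 1570:
  stratum 1: (520/1570)²·12.19²/63 = 0.258746
  stratum 2: (530/1570)²·4.36²/124 = 0.0174704
  stratum 3: (520/1570)²·17.73²/96 = 0.359214
V_st = 0.635431
V_srs = s²/n = 414.8/283 = 1.46572
deff = V_st / V_srs = 0.635431/1.46572 = 0.4335

deff ≈ 0.434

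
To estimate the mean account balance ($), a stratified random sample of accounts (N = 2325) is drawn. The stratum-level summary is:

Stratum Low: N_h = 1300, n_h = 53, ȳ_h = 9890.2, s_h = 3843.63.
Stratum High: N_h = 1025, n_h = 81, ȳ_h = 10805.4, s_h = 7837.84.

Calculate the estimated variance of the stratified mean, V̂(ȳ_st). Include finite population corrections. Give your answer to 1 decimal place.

V̂(ȳ_st) ≈ 219348.8

V̂(ȳ_st) = Σ W_h² (1 − n_h/N_h) s_h²/n_h, with W_h = N_h/N and N = 2325:
  stratum Low: (1300/2325)²·(1 − 53/1300)·3843.63²/53 = 83593.2
  stratum High: (1025/2325)²·(1 − 81/1025)·7837.84²/81 = 135756
V̂(ȳ_st) = 219349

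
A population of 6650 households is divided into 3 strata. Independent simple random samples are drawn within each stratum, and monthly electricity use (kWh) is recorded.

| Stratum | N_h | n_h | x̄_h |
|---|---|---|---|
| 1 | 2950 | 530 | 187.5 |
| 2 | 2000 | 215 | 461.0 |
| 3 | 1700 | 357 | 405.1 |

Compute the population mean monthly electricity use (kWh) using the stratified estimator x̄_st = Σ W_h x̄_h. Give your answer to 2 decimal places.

x̄_st ≈ 325.38

N = Σ N_h = 6650. Stratum weights W_h = N_h/N.
x̄_st = (2950·187.5 + 2000·461.0 + 1700·405.1) / 6650 = 325.3827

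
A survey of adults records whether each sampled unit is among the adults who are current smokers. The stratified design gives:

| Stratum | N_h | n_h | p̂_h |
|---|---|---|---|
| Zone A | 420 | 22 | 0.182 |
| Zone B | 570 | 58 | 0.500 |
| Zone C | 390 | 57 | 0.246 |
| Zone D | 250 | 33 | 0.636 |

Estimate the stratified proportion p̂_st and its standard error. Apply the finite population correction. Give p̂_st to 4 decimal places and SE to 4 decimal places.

p̂_st ≈ 0.3781, SE ≈ 0.0352

N = 1630; stratum weights W_h = N_h/N.
p̂_st = Σ W_h p̂_h = (420·0.182 + 570·0.500 + 390·0.246 + 250·0.636)/1630 = 0.37815
V̂(p̂_st) = Σ W_h² (1 − n_h/N_h) p̂_h(1−p̂_h)/(n_h−1):
  stratum Zone A: (420/1630)²·(1 − 22/420)·0.182·0.818/21 = 0.000446028
  stratum Zone B: (570/1630)²·(1 − 58/570)·0.500·0.500/57 = 0.000481764
  stratum Zone C: (390/1630)²·(1 − 57/390)·0.246·0.754/56 = 0.000161902
  stratum Zone D: (250/1630)²·(1 − 33/250)·0.636·0.364/32 = 0.000147718
V̂(p̂_st) = 0.00123741; SE = √V̂ = 0.0351769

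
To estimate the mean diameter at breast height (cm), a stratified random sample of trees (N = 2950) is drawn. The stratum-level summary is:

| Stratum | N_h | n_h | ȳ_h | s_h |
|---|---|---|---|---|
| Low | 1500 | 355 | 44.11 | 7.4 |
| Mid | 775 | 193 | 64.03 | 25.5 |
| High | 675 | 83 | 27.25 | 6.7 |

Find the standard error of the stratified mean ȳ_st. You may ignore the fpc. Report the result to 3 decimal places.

V̂(ȳ_st) = Σ W_h² s_h²/n_h, with W_h = N_h/N and N = 2950:
  stratum Low: (1500/2950)²·7.4²/355 = 0.0398817
  stratum Mid: (775/2950)²·25.5²/193 = 0.232532
  stratum High: (675/2950)²·6.7²/83 = 0.0283162
V̂(ȳ_st) = 0.30073
SE(ȳ_st) = √0.30073 = 0.548388

SE(ȳ_st) ≈ 0.548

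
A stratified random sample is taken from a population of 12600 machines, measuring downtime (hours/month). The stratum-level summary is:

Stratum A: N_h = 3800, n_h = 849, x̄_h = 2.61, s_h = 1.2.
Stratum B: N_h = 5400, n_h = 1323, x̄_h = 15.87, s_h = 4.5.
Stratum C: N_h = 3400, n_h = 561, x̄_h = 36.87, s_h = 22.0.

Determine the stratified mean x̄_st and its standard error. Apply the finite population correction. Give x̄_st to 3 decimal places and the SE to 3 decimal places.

x̄_st = Σ W_h x̄_h = (3800·2.61 + 5400·15.87 + 3400·36.87)/12600 = 17.53762
V̂(x̄_st) = Σ W_h² (1 − n_h/N_h) s_h²/n_h, with W_h = N_h/N and N = 12600:
  stratum A: (3800/12600)²·(1 − 849/3800)·1.2²/849 = 0.000119803
  stratum B: (5400/12600)²·(1 − 1323/5400)·4.5²/1323 = 0.00212255
  stratum C: (3400/12600)²·(1 − 561/3400)·22.0²/561 = 0.0524549
V̂(x̄_st) = 0.0546972
SE(x̄_st) = √0.0546972 = 0.233874

x̄_st ≈ 17.538, SE ≈ 0.234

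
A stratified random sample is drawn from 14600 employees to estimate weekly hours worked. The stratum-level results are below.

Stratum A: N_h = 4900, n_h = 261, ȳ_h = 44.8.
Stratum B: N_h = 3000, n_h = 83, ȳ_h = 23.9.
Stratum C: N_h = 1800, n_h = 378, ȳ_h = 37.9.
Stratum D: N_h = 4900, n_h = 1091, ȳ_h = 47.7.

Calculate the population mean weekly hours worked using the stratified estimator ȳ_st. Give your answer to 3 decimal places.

N = Σ N_h = 14600. Stratum weights W_h = N_h/N.
ȳ_st = (4900·44.8 + 3000·23.9 + 1800·37.9 + 4900·47.7) / 14600 = 40.62808

ȳ_st ≈ 40.628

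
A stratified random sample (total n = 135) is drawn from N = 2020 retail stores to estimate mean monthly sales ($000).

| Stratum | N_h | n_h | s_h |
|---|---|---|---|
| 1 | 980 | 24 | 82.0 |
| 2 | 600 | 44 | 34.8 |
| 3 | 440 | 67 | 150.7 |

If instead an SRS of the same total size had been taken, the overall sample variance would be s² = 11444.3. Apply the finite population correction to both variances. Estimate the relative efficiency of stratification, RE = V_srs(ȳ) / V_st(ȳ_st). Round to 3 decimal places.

V̂(ȳ_st) = Σ W_h² (1 − n_h/N_h) s_h²/n_h, with W_h = N_h/N and N = 2020:
  stratum 1: (980/2020)²·(1 − 24/980)·82.0²/24 = 64.3277
  stratum 2: (600/2020)²·(1 − 44/600)·34.8²/44 = 2.25024
  stratum 3: (440/2020)²·(1 − 67/440)·150.7²/67 = 13.6336
V_st = 80.2115
V_srs = (1 − 135/2020)·11444.3/135 = 79.1071
Relative efficiency = V_srs / V_st = 79.1071/80.2115 = 0.9862

RE ≈ 0.986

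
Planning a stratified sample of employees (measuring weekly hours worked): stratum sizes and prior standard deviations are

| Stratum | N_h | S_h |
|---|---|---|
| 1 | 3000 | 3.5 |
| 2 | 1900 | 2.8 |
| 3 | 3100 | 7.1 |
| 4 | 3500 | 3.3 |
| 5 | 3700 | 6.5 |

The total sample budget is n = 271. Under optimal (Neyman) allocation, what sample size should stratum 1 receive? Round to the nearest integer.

Neyman allocation: n_h = n · N_h S_h / Σ N_i S_i, with n = 271.
  stratum 1: N_h·S_h = 3000·3.5 = 10500.00
  stratum 2: N_h·S_h = 1900·2.8 = 5320.00
  stratum 3: N_h·S_h = 3100·7.1 = 22010.00
  stratum 4: N_h·S_h = 3500·3.3 = 11550.00
  stratum 5: N_h·S_h = 3700·6.5 = 24050.00
Σ N_h S_h = 73430.00
n for stratum 1 = 271·10500.00/73430.00 = 38.751 → 39

39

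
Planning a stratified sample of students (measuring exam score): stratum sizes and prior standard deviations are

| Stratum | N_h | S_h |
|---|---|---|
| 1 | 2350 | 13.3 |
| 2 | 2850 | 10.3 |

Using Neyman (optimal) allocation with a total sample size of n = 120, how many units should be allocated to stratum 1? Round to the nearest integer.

62

Neyman allocation: n_h = n · N_h S_h / Σ N_i S_i, with n = 120.
  stratum 1: N_h·S_h = 2350·13.3 = 31255.00
  stratum 2: N_h·S_h = 2850·10.3 = 29355.00
Σ N_h S_h = 60610.00
n for stratum 1 = 120·31255.00/60610.00 = 61.881 → 62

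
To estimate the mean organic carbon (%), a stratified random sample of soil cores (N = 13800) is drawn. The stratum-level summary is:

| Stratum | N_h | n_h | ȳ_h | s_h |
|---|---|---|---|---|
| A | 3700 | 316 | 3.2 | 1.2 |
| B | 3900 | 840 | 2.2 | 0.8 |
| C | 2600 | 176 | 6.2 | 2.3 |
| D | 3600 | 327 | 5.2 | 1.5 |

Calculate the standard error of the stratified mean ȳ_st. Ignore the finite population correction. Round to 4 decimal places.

SE(ȳ_st) ≈ 0.0439

V̂(ȳ_st) = Σ W_h² s_h²/n_h, with W_h = N_h/N and N = 13800:
  stratum A: (3700/13800)²·1.2²/316 = 0.000327582
  stratum B: (3900/13800)²·0.8²/840 = 6.08516e-05
  stratum C: (2600/13800)²·2.3²/176 = 0.00106692
  stratum D: (3600/13800)²·1.5²/327 = 0.000468254
V̂(ȳ_st) = 0.00192361
SE(ȳ_st) = √0.00192361 = 0.0438589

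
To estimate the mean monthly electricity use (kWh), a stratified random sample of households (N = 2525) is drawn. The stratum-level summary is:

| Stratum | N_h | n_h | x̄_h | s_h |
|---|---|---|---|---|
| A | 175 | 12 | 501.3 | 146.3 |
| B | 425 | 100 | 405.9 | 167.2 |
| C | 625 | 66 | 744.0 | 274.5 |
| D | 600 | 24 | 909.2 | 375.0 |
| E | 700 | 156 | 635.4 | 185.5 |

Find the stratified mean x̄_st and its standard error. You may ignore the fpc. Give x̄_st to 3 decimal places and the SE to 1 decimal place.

x̄_st = Σ W_h x̄_h = (175·501.3 + 425·405.9 + 625·744.0 + 600·909.2 + 700·635.4)/2525 = 679.41980
V̂(x̄_st) = Σ W_h² s_h²/n_h, with W_h = N_h/N and N = 2525:
  stratum A: (175/2525)²·146.3²/12 = 8.56763
  stratum B: (425/2525)²·167.2²/100 = 7.92004
  stratum C: (625/2525)²·274.5²/66 = 69.9484
  stratum D: (600/2525)²·375.0²/24 = 330.85
  stratum E: (700/2525)²·185.5²/156 = 16.9526
V̂(x̄_st) = 434.239
SE(x̄_st) = √434.239 = 20.8384

x̄_st ≈ 679.420, SE ≈ 20.8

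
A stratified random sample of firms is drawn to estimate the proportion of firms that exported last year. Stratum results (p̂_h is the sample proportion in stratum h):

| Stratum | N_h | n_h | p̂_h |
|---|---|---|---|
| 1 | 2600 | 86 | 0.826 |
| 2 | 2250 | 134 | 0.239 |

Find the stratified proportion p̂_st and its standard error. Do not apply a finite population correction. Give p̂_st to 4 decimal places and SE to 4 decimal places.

N = 4850; stratum weights W_h = N_h/N.
p̂_st = Σ W_h p̂_h = (2600·0.826 + 2250·0.239)/4850 = 0.55368
V̂(p̂_st) = Σ W_h² p̂_h(1−p̂_h)/(n_h−1):
  stratum 1: (2600/4850)²·0.826·0.174/85 = 0.00048593
  stratum 2: (2250/4850)²·0.239·0.761/133 = 0.000294315
V̂(p̂_st) = 0.000780245; SE = √V̂ = 0.0279329

p̂_st ≈ 0.5537, SE ≈ 0.0279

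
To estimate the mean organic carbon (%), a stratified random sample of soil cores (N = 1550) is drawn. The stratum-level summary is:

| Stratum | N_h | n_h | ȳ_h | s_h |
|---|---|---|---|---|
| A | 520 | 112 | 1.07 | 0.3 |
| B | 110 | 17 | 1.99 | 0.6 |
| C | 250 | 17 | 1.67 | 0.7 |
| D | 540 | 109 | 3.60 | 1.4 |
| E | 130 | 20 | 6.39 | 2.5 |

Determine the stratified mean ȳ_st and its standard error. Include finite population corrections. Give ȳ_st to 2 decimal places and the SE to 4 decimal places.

ȳ_st = Σ W_h ȳ_h = (520·1.07 + 110·1.99 + 250·1.67 + 540·3.60 + 130·6.39)/1550 = 2.55968
V̂(ȳ_st) = Σ W_h² (1 − n_h/N_h) s_h²/n_h, with W_h = N_h/N and N = 1550:
  stratum A: (520/1550)²·(1 − 112/520)·0.3²/112 = 7.09618e-05
  stratum B: (110/1550)²·(1 − 17/110)·0.6²/17 = 9.01708e-05
  stratum C: (250/1550)²·(1 − 17/250)·0.7²/17 = 0.000698843
  stratum D: (540/1550)²·(1 − 109/540)·1.4²/109 = 0.00174196
  stratum E: (130/1550)²·(1 − 20/130)·2.5²/20 = 0.00186004
V̂(ȳ_st) = 0.00446197
SE(ȳ_st) = √0.00446197 = 0.066798

ȳ_st ≈ 2.56, SE ≈ 0.0668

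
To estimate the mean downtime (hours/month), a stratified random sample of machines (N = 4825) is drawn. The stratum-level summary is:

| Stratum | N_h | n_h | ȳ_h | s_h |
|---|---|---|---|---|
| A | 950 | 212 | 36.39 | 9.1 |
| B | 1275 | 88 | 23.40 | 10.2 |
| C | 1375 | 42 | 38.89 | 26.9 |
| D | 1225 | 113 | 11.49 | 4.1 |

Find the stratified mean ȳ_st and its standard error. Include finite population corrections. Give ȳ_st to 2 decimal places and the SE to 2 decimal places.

ȳ_st ≈ 27.35, SE ≈ 1.21

ȳ_st = Σ W_h ȳ_h = (950·36.39 + 1275·23.40 + 1375·38.89 + 1225·11.49)/4825 = 27.34808
V̂(ȳ_st) = Σ W_h² (1 − n_h/N_h) s_h²/n_h, with W_h = N_h/N and N = 4825:
  stratum A: (950/4825)²·(1 − 212/950)·9.1²/212 = 0.0117634
  stratum B: (1275/4825)²·(1 − 88/1275)·10.2²/88 = 0.0768571
  stratum C: (1375/4825)²·(1 − 42/1375)·26.9²/42 = 1.35642
  stratum D: (1225/4825)²·(1 − 113/1225)·4.1²/113 = 0.00870433
V̂(ȳ_st) = 1.45374
SE(ȳ_st) = √1.45374 = 1.20571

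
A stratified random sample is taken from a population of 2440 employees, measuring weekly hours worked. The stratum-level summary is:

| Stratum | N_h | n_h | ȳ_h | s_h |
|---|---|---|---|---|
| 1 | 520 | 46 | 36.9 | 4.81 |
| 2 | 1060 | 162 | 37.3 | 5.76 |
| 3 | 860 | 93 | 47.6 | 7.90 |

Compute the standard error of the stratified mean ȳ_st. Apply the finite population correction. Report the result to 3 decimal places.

SE(ȳ_st) ≈ 0.358

V̂(ȳ_st) = Σ W_h² (1 − n_h/N_h) s_h²/n_h, with W_h = N_h/N and N = 2440:
  stratum 1: (520/2440)²·(1 − 46/520)·4.81²/46 = 0.0208226
  stratum 2: (1060/2440)²·(1 − 162/1060)·5.76²/162 = 0.0327441
  stratum 3: (860/2440)²·(1 − 93/860)·7.90²/93 = 0.0743508
V̂(ȳ_st) = 0.127917
SE(ȳ_st) = √0.127917 = 0.357655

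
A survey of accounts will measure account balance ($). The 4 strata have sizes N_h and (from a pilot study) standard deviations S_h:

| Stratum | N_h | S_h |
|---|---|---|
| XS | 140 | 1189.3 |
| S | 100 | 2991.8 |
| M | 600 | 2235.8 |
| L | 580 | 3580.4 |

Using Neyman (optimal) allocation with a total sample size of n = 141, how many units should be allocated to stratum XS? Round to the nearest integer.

Neyman allocation: n_h = n · N_h S_h / Σ N_i S_i, with n = 141.
  stratum XS: N_h·S_h = 140·1189.3 = 166502.00
  stratum S: N_h·S_h = 100·2991.8 = 299180.00
  stratum M: N_h·S_h = 600·2235.8 = 1341480.00
  stratum L: N_h·S_h = 580·3580.4 = 2076632.00
Σ N_h S_h = 3883794.00
n for stratum XS = 141·166502.00/3883794.00 = 6.045 → 6

6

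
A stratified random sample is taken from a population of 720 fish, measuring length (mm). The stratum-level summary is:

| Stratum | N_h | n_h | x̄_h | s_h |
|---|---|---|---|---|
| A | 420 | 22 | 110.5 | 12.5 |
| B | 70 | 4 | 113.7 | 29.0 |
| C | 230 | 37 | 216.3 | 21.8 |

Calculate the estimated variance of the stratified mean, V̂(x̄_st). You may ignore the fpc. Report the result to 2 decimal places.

V̂(x̄_st) = Σ W_h² s_h²/n_h, with W_h = N_h/N and N = 720:
  stratum A: (420/720)²·12.5²/22 = 2.41675
  stratum B: (70/720)²·29.0²/4 = 1.98732
  stratum C: (230/720)²·21.8²/37 = 1.3107
V̂(x̄_st) = 5.71476

V̂(x̄_st) ≈ 5.71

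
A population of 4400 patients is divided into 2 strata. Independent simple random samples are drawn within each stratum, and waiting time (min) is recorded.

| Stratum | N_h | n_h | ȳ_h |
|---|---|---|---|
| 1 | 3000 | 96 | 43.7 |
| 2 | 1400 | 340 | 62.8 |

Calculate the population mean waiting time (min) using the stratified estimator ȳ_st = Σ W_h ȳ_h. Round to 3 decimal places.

ȳ_st ≈ 49.777

N = Σ N_h = 4400. Stratum weights W_h = N_h/N.
ȳ_st = (3000·43.7 + 1400·62.8) / 4400 = 49.77727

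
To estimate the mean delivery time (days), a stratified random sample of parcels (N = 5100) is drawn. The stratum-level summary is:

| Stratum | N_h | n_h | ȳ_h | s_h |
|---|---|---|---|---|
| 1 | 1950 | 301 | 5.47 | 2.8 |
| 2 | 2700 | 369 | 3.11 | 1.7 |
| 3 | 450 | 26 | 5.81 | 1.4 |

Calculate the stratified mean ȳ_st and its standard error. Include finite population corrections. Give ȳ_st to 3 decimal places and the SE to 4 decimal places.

ȳ_st ≈ 4.251, SE ≈ 0.0753

ȳ_st = Σ W_h ȳ_h = (1950·5.47 + 2700·3.11 + 450·5.81)/5100 = 4.25059
V̂(ȳ_st) = Σ W_h² (1 − n_h/N_h) s_h²/n_h, with W_h = N_h/N and N = 5100:
  stratum 1: (1950/5100)²·(1 − 301/1950)·2.8²/301 = 0.00322006
  stratum 2: (2700/5100)²·(1 − 369/2700)·1.7²/369 = 0.00189512
  stratum 3: (450/5100)²·(1 − 26/450)·1.4²/26 = 0.000552994
V̂(ȳ_st) = 0.00566818
SE(ȳ_st) = √0.00566818 = 0.0752873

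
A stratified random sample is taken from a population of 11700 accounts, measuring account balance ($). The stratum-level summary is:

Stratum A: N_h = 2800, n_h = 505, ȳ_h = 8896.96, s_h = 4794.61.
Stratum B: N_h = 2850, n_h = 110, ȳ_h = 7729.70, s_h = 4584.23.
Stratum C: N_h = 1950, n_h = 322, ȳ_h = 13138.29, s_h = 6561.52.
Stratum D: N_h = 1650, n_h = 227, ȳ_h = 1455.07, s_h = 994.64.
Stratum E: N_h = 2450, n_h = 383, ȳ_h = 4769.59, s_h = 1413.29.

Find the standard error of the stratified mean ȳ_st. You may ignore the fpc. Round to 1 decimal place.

V̂(ȳ_st) = Σ W_h² s_h²/n_h, with W_h = N_h/N and N = 11700:
  stratum A: (2800/11700)²·4794.61²/505 = 2607.11
  stratum B: (2850/11700)²·4584.23²/110 = 11336
  stratum C: (1950/11700)²·6561.52²/322 = 3714.07
  stratum D: (1650/11700)²·994.64²/227 = 86.6767
  stratum E: (2450/11700)²·1413.29²/383 = 228.678
V̂(ȳ_st) = 17972.5
SE(ȳ_st) = √17972.5 = 134.062

SE(ȳ_st) ≈ 134.1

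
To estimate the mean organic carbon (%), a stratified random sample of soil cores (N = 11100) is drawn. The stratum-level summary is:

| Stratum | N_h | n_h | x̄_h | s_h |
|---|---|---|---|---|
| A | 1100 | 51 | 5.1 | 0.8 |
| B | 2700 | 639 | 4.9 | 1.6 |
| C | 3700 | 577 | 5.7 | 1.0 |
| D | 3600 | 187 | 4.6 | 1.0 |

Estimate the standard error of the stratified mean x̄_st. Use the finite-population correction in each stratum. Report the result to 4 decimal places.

SE(x̄_st) ≈ 0.0315

V̂(x̄_st) = Σ W_h² (1 − n_h/N_h) s_h²/n_h, with W_h = N_h/N and N = 11100:
  stratum A: (1100/11100)²·(1 − 51/1100)·0.8²/51 = 0.000117525
  stratum B: (2700/11100)²·(1 − 639/2700)·1.6²/639 = 0.00018094
  stratum C: (3700/11100)²·(1 − 577/3700)·1.0²/577 = 0.000162537
  stratum D: (3600/11100)²·(1 − 187/3600)·1.0²/187 = 0.000533275
V̂(x̄_st) = 0.000994277
SE(x̄_st) = √0.000994277 = 0.0315322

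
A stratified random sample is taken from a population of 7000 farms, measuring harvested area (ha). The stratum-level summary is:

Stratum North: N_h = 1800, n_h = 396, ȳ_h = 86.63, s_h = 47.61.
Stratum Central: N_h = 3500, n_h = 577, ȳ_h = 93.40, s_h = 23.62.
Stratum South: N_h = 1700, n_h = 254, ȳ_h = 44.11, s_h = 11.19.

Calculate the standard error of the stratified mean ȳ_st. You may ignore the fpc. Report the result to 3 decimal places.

SE(ȳ_st) ≈ 0.806

V̂(ȳ_st) = Σ W_h² s_h²/n_h, with W_h = N_h/N and N = 7000:
  stratum North: (1800/7000)²·47.61²/396 = 0.378486
  stratum Central: (3500/7000)²·23.62²/577 = 0.241726
  stratum South: (1700/7000)²·11.19²/254 = 0.0290756
V̂(ȳ_st) = 0.649288
SE(ȳ_st) = √0.649288 = 0.805784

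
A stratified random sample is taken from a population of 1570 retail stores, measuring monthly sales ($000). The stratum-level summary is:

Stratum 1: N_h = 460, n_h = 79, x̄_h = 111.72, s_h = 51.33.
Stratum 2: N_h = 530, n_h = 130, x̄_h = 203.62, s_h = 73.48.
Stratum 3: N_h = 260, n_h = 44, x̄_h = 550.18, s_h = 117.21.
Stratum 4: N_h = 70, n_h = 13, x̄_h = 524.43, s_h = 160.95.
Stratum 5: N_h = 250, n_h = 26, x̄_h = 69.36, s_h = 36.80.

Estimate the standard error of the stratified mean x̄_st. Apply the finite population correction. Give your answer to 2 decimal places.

SE(x̄_st) ≈ 4.18

V̂(x̄_st) = Σ W_h² (1 − n_h/N_h) s_h²/n_h, with W_h = N_h/N and N = 1570:
  stratum 1: (460/1570)²·(1 − 79/460)·51.33²/79 = 2.37137
  stratum 2: (530/1570)²·(1 − 130/530)·73.48²/130 = 3.57216
  stratum 3: (260/1570)²·(1 − 44/260)·117.21²/44 = 7.11385
  stratum 4: (70/1570)²·(1 − 13/70)·160.95²/13 = 3.22561
  stratum 5: (250/1570)²·(1 − 26/250)·36.80²/26 = 1.18334
V̂(x̄_st) = 17.4663
SE(x̄_st) = √17.4663 = 4.17927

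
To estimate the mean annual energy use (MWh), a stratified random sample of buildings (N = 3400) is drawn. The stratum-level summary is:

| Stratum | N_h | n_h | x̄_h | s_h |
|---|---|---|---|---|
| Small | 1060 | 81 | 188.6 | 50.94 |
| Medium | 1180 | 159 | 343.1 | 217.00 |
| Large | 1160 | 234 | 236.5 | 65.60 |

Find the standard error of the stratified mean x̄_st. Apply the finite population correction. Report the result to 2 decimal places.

V̂(x̄_st) = Σ W_h² (1 − n_h/N_h) s_h²/n_h, with W_h = N_h/N and N = 3400:
  stratum Small: (1060/3400)²·(1 − 81/1060)·50.94²/81 = 2.87583
  stratum Medium: (1180/3400)²·(1 − 159/1180)·217.00²/159 = 30.8654
  stratum Large: (1160/3400)²·(1 − 234/1160)·65.60²/234 = 1.70885
V̂(x̄_st) = 35.4501
SE(x̄_st) = √35.4501 = 5.954

SE(x̄_st) ≈ 5.95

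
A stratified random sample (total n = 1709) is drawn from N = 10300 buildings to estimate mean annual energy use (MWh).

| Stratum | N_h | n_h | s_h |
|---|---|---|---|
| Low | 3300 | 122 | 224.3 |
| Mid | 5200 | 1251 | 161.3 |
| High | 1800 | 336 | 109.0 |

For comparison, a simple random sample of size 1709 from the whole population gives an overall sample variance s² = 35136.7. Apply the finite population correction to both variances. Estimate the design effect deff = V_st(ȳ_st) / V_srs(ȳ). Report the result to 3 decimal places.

V̂(ȳ_st) = Σ W_h² (1 − n_h/N_h) s_h²/n_h, with W_h = N_h/N and N = 10300:
  stratum Low: (3300/10300)²·(1 − 122/3300)·224.3²/122 = 40.7654
  stratum Mid: (5200/10300)²·(1 − 1251/5200)·161.3²/1251 = 4.02557
  stratum High: (1800/10300)²·(1 − 336/1800)·109.0²/336 = 0.87832
V_st = 45.6693
V_srs = (1 − 1709/10300)·35136.7/1709 = 17.1485
deff = V_st / V_srs = 45.6693/17.1485 = 2.6632

deff ≈ 2.663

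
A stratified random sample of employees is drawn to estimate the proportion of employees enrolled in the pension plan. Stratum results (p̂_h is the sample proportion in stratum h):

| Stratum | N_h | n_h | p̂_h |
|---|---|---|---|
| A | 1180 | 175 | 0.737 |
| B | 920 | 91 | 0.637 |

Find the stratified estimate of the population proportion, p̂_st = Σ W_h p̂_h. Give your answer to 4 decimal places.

p̂_st ≈ 0.6932

N = 2100; stratum weights W_h = N_h/N.
p̂_st = Σ W_h p̂_h = (1180·0.737 + 920·0.637)/2100 = 0.69319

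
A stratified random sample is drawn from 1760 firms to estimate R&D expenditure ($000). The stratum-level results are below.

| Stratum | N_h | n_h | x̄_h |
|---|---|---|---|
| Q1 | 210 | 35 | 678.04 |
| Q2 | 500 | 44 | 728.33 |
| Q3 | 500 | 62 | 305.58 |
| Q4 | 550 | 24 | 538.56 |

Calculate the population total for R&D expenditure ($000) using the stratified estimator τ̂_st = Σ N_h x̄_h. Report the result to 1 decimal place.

τ̂_st ≈ 955551.4

τ̂_st = Σ N_h x̄_h = 210·678.04 + 500·728.33 + 500·305.58 + 550·538.56 = 955551.4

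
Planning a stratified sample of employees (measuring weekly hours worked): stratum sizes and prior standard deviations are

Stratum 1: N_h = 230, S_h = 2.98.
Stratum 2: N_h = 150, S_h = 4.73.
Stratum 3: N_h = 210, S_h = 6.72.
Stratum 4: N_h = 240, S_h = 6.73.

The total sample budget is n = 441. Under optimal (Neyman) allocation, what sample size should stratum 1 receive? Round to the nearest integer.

68

Neyman allocation: n_h = n · N_h S_h / Σ N_i S_i, with n = 441.
  stratum 1: N_h·S_h = 230·2.98 = 685.40
  stratum 2: N_h·S_h = 150·4.73 = 709.50
  stratum 3: N_h·S_h = 210·6.72 = 1411.20
  stratum 4: N_h·S_h = 240·6.73 = 1615.20
Σ N_h S_h = 4421.30
n for stratum 1 = 441·685.40/4421.30 = 68.365 → 68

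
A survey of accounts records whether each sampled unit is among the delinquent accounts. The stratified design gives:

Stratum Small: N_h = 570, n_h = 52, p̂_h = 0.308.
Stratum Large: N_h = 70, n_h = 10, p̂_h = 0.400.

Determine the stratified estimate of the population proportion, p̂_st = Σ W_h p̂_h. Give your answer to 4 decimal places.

N = 640; stratum weights W_h = N_h/N.
p̂_st = Σ W_h p̂_h = (570·0.308 + 70·0.400)/640 = 0.31806

p̂_st ≈ 0.3181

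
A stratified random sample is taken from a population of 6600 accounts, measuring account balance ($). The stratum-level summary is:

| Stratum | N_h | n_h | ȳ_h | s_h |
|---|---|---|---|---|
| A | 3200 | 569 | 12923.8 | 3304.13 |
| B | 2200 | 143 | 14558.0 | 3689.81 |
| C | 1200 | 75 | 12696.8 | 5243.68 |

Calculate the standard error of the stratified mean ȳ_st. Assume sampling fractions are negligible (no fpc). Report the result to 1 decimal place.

V̂(ȳ_st) = Σ W_h² s_h²/n_h, with W_h = N_h/N and N = 6600:
  stratum A: (3200/6600)²·3304.13²/569 = 4510.39
  stratum B: (2200/6600)²·3689.81²/143 = 10578.6
  stratum C: (1200/6600)²·5243.68²/75 = 12119.5
V̂(ȳ_st) = 27208.5
SE(ȳ_st) = √27208.5 = 164.95

SE(ȳ_st) ≈ 165.0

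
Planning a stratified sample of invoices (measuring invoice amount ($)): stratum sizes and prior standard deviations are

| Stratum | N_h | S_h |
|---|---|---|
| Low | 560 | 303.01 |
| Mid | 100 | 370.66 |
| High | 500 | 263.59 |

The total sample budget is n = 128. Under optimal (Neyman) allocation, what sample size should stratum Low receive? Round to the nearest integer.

Neyman allocation: n_h = n · N_h S_h / Σ N_i S_i, with n = 128.
  stratum Low: N_h·S_h = 560·303.01 = 169685.60
  stratum Mid: N_h·S_h = 100·370.66 = 37066.00
  stratum High: N_h·S_h = 500·263.59 = 131795.00
Σ N_h S_h = 338546.60
n for stratum Low = 128·169685.60/338546.60 = 64.156 → 64

64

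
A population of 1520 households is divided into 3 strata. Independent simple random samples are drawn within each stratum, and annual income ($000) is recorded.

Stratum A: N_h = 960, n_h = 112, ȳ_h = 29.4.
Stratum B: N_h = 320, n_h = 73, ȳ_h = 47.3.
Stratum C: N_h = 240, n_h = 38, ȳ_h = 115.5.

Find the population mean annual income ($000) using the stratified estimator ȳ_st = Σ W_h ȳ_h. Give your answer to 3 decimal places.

N = Σ N_h = 1520. Stratum weights W_h = N_h/N.
ȳ_st = (960·29.4 + 320·47.3 + 240·115.5) / 1520 = 46.76316

ȳ_st ≈ 46.763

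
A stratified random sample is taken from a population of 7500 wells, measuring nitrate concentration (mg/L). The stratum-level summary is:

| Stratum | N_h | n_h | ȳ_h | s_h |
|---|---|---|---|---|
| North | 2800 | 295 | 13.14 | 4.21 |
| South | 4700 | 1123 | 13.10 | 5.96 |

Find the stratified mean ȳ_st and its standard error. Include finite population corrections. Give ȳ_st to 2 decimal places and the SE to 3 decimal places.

ȳ_st = Σ W_h ȳ_h = (2800·13.14 + 4700·13.10)/7500 = 13.11493
V̂(ȳ_st) = Σ W_h² (1 − n_h/N_h) s_h²/n_h, with W_h = N_h/N and N = 7500:
  stratum North: (2800/7500)²·(1 − 295/2800)·4.21²/295 = 0.00749179
  stratum South: (4700/7500)²·(1 − 1123/4700)·5.96²/1123 = 0.00945381
V̂(ȳ_st) = 0.0169456
SE(ȳ_st) = √0.0169456 = 0.130175

ȳ_st ≈ 13.11, SE ≈ 0.130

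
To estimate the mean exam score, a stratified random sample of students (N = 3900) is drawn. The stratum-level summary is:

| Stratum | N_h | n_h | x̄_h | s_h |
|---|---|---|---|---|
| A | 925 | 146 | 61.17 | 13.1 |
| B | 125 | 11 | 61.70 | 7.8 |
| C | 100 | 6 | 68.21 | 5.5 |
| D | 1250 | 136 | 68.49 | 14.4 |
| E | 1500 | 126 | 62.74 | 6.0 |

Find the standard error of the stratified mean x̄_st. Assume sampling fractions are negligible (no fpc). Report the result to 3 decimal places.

V̂(x̄_st) = Σ W_h² s_h²/n_h, with W_h = N_h/N and N = 3900:
  stratum A: (925/3900)²·13.1²/146 = 0.0661217
  stratum B: (125/3900)²·7.8²/11 = 0.00568182
  stratum C: (100/3900)²·5.5²/6 = 0.00331471
  stratum D: (1250/3900)²·14.4²/136 = 0.156631
  stratum E: (1500/3900)²·6.0²/126 = 0.0422654
V̂(x̄_st) = 0.274014
SE(x̄_st) = √0.274014 = 0.523464

SE(x̄_st) ≈ 0.523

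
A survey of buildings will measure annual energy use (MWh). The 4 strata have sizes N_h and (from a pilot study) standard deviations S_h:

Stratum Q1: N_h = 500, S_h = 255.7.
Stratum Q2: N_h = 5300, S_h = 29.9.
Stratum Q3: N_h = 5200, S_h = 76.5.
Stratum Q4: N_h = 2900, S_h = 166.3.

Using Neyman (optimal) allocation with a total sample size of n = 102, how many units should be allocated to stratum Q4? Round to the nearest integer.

42

Neyman allocation: n_h = n · N_h S_h / Σ N_i S_i, with n = 102.
  stratum Q1: N_h·S_h = 500·255.7 = 127850.00
  stratum Q2: N_h·S_h = 5300·29.9 = 158470.00
  stratum Q3: N_h·S_h = 5200·76.5 = 397800.00
  stratum Q4: N_h·S_h = 2900·166.3 = 482270.00
Σ N_h S_h = 1166390.00
n for stratum Q4 = 102·482270.00/1166390.00 = 42.174 → 42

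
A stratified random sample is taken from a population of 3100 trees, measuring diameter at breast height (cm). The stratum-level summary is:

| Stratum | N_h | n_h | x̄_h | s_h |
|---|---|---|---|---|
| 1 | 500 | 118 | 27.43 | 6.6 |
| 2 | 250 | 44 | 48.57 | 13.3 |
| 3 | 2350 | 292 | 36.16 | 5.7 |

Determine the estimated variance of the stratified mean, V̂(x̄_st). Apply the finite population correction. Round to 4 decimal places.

V̂(x̄_st) ≈ 0.0849

V̂(x̄_st) = Σ W_h² (1 − n_h/N_h) s_h²/n_h, with W_h = N_h/N and N = 3100:
  stratum 1: (500/3100)²·(1 − 118/500)·6.6²/118 = 0.00733695
  stratum 2: (250/3100)²·(1 − 44/250)·13.3²/44 = 0.0215444
  stratum 3: (2350/3100)²·(1 − 292/2350)·5.7²/292 = 0.055996
V̂(x̄_st) = 0.0848773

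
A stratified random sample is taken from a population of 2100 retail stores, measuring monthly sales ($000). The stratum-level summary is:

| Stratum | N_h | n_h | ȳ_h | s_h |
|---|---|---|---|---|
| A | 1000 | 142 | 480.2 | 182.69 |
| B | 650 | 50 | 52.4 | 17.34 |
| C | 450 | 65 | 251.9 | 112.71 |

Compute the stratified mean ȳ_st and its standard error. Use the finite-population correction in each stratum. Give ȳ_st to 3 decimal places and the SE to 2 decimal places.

ȳ_st = Σ W_h ȳ_h = (1000·480.2 + 650·52.4 + 450·251.9)/2100 = 298.86429
V̂(ȳ_st) = Σ W_h² (1 − n_h/N_h) s_h²/n_h, with W_h = N_h/N and N = 2100:
  stratum A: (1000/2100)²·(1 − 142/1000)·182.69²/142 = 45.7288
  stratum B: (650/2100)²·(1 − 50/650)·17.34²/50 = 0.531807
  stratum C: (450/2100)²·(1 − 65/450)·112.71²/65 = 7.67797
V̂(ȳ_st) = 53.9386
SE(ȳ_st) = √53.9386 = 7.34429

ȳ_st ≈ 298.864, SE ≈ 7.34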